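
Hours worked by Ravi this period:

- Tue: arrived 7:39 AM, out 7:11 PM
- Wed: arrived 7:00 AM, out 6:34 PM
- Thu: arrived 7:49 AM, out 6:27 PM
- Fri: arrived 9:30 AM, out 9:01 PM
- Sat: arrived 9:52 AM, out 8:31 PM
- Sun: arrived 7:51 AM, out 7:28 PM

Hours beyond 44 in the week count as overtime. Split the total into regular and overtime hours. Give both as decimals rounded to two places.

Tue: 7:39 AM–7:11 PM = 11 h 32 min
Wed: 7:00 AM–6:34 PM = 11 h 34 min
Thu: 7:49 AM–6:27 PM = 10 h 38 min
Fri: 9:30 AM–9:01 PM = 11 h 31 min
Sat: 9:52 AM–8:31 PM = 10 h 39 min
Sun: 7:51 AM–7:28 PM = 11 h 37 min
Total worked: 67 h 31 min = 67.52 h.
Threshold 44 h → overtime 23 h 31 min, regular 44 h 0 min.

Regular 44.00 hours, overtime 23.52 hours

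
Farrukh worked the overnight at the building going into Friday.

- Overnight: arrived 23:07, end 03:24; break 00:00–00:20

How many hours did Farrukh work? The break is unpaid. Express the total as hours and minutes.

3 h 57 min

Overnight: 23:07 → midnight = 0 h 53 min; midnight → 03:24 = 3 h 24 min; span 4 h 17 min; less 20 min break → 3 h 57 min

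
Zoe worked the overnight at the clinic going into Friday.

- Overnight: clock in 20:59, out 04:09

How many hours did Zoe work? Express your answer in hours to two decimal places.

Overnight: 20:59 → midnight = 3 h 1 min; midnight → 04:09 = 4 h 9 min; span 7 h 10 min

7.17 hours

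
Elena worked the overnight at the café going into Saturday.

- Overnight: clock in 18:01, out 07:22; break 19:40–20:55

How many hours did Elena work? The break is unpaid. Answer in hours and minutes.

Overnight: 18:01 → midnight = 5 h 59 min; midnight → 07:22 = 7 h 22 min; span 13 h 21 min; less 75 min break → 12 h 6 min

12 h 6 min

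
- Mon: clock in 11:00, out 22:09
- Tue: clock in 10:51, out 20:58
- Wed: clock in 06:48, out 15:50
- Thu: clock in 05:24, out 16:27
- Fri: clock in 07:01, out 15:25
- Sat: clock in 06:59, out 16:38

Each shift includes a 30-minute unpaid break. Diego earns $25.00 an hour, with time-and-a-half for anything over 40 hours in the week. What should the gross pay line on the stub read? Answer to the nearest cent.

$1615.00

Mon: 11:00–22:09 = 11 h 9 min; less 30 min break → 10 h 39 min
Tue: 10:51–20:58 = 10 h 7 min; less 30 min break → 9 h 37 min
Wed: 06:48–15:50 = 9 h 2 min; less 30 min break → 8 h 32 min
Thu: 05:24–16:27 = 11 h 3 min; less 30 min break → 10 h 33 min
Fri: 07:01–15:25 = 8 h 24 min; less 30 min break → 7 h 54 min
Sat: 06:59–16:38 = 9 h 39 min; less 30 min break → 9 h 9 min
Total worked: 56 h 24 min = 3384 min.
Regular 40 h 0 min = 2400 min at $25.00/h; overtime 16 h 24 min = 984 min at $37.50/h.
Pay = (2400 × $25.00 + 984 × $37.50) ÷ 60 = $1615.00.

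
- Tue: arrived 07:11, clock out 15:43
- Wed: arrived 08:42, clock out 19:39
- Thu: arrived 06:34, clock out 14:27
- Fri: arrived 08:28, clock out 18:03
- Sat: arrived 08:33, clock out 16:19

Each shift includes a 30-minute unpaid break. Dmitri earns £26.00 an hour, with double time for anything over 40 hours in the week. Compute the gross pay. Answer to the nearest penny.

Tue: 07:11–15:43 = 8 h 32 min; less 30 min break → 8 h 2 min
Wed: 08:42–19:39 = 10 h 57 min; less 30 min break → 10 h 27 min
Thu: 06:34–14:27 = 7 h 53 min; less 30 min break → 7 h 23 min
Fri: 08:28–18:03 = 9 h 35 min; less 30 min break → 9 h 5 min
Sat: 08:33–16:19 = 7 h 46 min; less 30 min break → 7 h 16 min
Total worked: 42 h 13 min = 2533 min.
Regular 40 h 0 min = 2400 min at £26.00/h; overtime 2 h 13 min = 133 min at £52.00/h.
Pay = (2400 × £26.00 + 133 × £52.00) ÷ 60 = £1155.27.

£1155.27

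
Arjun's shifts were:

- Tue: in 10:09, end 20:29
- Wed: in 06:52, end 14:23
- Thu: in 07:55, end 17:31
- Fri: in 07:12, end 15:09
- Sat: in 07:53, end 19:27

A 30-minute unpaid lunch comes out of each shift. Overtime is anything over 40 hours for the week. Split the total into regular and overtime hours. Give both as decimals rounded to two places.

Tue: 10:09–20:29 = 10 h 20 min; less 30 min break → 9 h 50 min
Wed: 06:52–14:23 = 7 h 31 min; less 30 min break → 7 h 1 min
Thu: 07:55–17:31 = 9 h 36 min; less 30 min break → 9 h 6 min
Fri: 07:12–15:09 = 7 h 57 min; less 30 min break → 7 h 27 min
Sat: 07:53–19:27 = 11 h 34 min; less 30 min break → 11 h 4 min
Total worked: 44 h 28 min = 44.47 h.
Threshold 40 h → overtime 4 h 28 min, regular 40 h 0 min.

Regular 40.00 hours, overtime 4.47 hours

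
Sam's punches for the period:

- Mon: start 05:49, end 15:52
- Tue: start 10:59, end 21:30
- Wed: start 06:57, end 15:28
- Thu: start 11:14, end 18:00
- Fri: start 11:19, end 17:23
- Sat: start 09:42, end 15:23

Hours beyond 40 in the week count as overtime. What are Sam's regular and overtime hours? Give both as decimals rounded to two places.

Regular 40.00 hours, overtime 7.60 hours

Mon: 05:49–15:52 = 10 h 3 min
Tue: 10:59–21:30 = 10 h 31 min
Wed: 06:57–15:28 = 8 h 31 min
Thu: 11:14–18:00 = 6 h 46 min
Fri: 11:19–17:23 = 6 h 4 min
Sat: 09:42–15:23 = 5 h 41 min
Total worked: 47 h 36 min = 47.60 h.
Threshold 40 h → overtime 7 h 36 min, regular 40 h 0 min.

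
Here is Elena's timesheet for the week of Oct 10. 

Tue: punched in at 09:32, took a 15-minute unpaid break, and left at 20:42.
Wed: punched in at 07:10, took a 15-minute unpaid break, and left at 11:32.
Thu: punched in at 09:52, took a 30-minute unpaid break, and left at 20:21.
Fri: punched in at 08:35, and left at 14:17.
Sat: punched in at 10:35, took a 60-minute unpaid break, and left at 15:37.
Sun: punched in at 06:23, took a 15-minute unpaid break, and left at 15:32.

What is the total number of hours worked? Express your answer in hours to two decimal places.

Tue: 09:32–20:42 = 11 h 10 min; less 15 min break → 10 h 55 min
Wed: 07:10–11:32 = 4 h 22 min; less 15 min break → 4 h 7 min
Thu: 09:52–20:21 = 10 h 29 min; less 30 min break → 9 h 59 min
Fri: 08:35–14:17 = 5 h 42 min
Sat: 10:35–15:37 = 5 h 2 min; less 60 min break → 4 h 2 min
Sun: 06:23–15:32 = 9 h 9 min; less 15 min break → 8 h 54 min
Total: 10 h 55 min + 4 h 7 min + 9 h 59 min + 5 h 42 min + 4 h 2 min + 8 h 54 min = 43 h 39 min.

43.65 hours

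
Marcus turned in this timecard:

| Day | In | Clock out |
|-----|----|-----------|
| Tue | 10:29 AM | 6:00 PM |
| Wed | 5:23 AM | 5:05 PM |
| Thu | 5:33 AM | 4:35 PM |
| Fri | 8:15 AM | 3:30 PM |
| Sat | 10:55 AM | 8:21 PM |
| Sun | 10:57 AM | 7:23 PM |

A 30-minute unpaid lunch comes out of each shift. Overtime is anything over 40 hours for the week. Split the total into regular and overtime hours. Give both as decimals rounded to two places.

Tue: 10:29 AM–6:00 PM = 7 h 31 min; less 30 min break → 7 h 1 min
Wed: 5:23 AM–5:05 PM = 11 h 42 min; less 30 min break → 11 h 12 min
Thu: 5:33 AM–4:35 PM = 11 h 2 min; less 30 min break → 10 h 32 min
Fri: 8:15 AM–3:30 PM = 7 h 15 min; less 30 min break → 6 h 45 min
Sat: 10:55 AM–8:21 PM = 9 h 26 min; less 30 min break → 8 h 56 min
Sun: 10:57 AM–7:23 PM = 8 h 26 min; less 30 min break → 7 h 56 min
Total worked: 52 h 22 min = 52.37 h.
Threshold 40 h → overtime 12 h 22 min, regular 40 h 0 min.

Regular 40.00 hours, overtime 12.37 hours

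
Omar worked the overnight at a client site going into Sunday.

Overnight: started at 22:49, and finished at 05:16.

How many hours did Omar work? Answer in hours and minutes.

6 h 27 min

Overnight: 22:49 → midnight = 1 h 11 min; midnight → 05:16 = 5 h 16 min; span 6 h 27 min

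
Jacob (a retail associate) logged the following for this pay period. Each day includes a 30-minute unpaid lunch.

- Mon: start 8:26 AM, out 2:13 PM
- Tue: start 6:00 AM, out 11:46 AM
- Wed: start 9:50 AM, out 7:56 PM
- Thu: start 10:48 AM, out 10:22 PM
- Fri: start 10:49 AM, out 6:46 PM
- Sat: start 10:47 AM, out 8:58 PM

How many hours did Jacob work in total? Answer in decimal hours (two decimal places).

Mon: 8:26 AM–2:13 PM = 5 h 47 min; less 30 min break → 5 h 17 min
Tue: 6:00 AM–11:46 AM = 5 h 46 min; less 30 min break → 5 h 16 min
Wed: 9:50 AM–7:56 PM = 10 h 6 min; less 30 min break → 9 h 36 min
Thu: 10:48 AM–10:22 PM = 11 h 34 min; less 30 min break → 11 h 4 min
Fri: 10:49 AM–6:46 PM = 7 h 57 min; less 30 min break → 7 h 27 min
Sat: 10:47 AM–8:58 PM = 10 h 11 min; less 30 min break → 9 h 41 min
Total: 5 h 17 min + 5 h 16 min + 9 h 36 min + 11 h 4 min + 7 h 27 min + 9 h 41 min = 48 h 21 min.

48.35 hours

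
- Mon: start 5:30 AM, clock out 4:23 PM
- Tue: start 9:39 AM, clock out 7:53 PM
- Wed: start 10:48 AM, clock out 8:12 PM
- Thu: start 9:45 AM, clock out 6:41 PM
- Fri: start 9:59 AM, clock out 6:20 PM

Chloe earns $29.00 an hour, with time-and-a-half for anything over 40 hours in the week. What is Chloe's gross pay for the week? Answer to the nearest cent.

$1499.30

Mon: 5:30 AM–4:23 PM = 10 h 53 min
Tue: 9:39 AM–7:53 PM = 10 h 14 min
Wed: 10:48 AM–8:12 PM = 9 h 24 min
Thu: 9:45 AM–6:41 PM = 8 h 56 min
Fri: 9:59 AM–6:20 PM = 8 h 21 min
Total worked: 47 h 48 min = 2868 min.
Regular 40 h 0 min = 2400 min at $29.00/h; overtime 7 h 48 min = 468 min at $43.50/h.
Pay = (2400 × $29.00 + 468 × $43.50) ÷ 60 = $1499.30.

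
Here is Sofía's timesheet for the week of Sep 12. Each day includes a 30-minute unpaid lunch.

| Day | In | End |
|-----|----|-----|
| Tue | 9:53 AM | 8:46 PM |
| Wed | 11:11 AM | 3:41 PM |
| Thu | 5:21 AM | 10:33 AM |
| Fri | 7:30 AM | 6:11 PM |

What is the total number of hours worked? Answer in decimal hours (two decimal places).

Tue: 9:53 AM–8:46 PM = 10 h 53 min; less 30 min break → 10 h 23 min
Wed: 11:11 AM–3:41 PM = 4 h 30 min; less 30 min break → 4 h 0 min
Thu: 5:21 AM–10:33 AM = 5 h 12 min; less 30 min break → 4 h 42 min
Fri: 7:30 AM–6:11 PM = 10 h 41 min; less 30 min break → 10 h 11 min
Total: 10 h 23 min + 4 h 0 min + 4 h 42 min + 10 h 11 min = 29 h 16 min.

29.27 hours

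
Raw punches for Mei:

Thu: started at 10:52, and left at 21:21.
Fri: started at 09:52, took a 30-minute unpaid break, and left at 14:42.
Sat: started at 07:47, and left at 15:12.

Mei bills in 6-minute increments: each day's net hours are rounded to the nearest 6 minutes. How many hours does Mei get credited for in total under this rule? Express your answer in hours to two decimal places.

22.20 hours

Thu: 10:52–21:21 = 10 h 29 min → rounds to 10 h 30 min
Fri: 09:52–14:42 = 4 h 50 min − 30 min = 4 h 20 min → rounds to 4 h 18 min
Sat: 07:47–15:12 = 7 h 25 min → rounds to 7 h 24 min
Total credited: 22 h 12 min.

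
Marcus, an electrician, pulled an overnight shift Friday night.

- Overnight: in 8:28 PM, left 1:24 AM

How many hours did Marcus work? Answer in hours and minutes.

4 h 56 min

Overnight: 8:28 PM → midnight = 3 h 32 min; midnight → 1:24 AM = 1 h 24 min; span 4 h 56 min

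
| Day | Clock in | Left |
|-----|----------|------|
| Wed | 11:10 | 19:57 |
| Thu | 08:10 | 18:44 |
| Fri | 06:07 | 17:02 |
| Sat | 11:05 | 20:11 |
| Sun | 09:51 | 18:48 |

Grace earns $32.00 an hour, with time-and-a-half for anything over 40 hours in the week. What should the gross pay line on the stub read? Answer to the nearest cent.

$1679.20

Wed: 11:10–19:57 = 8 h 47 min
Thu: 08:10–18:44 = 10 h 34 min
Fri: 06:07–17:02 = 10 h 55 min
Sat: 11:05–20:11 = 9 h 6 min
Sun: 09:51–18:48 = 8 h 57 min
Total worked: 48 h 19 min = 2899 min.
Regular 40 h 0 min = 2400 min at $32.00/h; overtime 8 h 19 min = 499 min at $48.00/h.
Pay = (2400 × $32.00 + 499 × $48.00) ÷ 60 = $1679.20.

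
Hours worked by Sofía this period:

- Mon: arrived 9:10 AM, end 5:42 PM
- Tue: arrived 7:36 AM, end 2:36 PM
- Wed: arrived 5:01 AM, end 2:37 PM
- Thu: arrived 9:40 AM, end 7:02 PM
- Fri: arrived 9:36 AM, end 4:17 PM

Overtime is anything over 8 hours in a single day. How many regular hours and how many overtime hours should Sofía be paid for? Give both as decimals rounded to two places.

Mon: 9:10 AM–5:42 PM = 8 h 32 min
Tue: 7:36 AM–2:36 PM = 7 h 0 min
Wed: 5:01 AM–2:37 PM = 9 h 36 min
Thu: 9:40 AM–7:02 PM = 9 h 22 min
Fri: 9:36 AM–4:17 PM = 6 h 41 min
Mon reg 8 h 0 min / OT 0 h 32 min; Tue reg 7 h 0 min / OT 0 h 0 min; Wed reg 8 h 0 min / OT 1 h 36 min; Thu reg 8 h 0 min / OT 1 h 22 min; Fri reg 6 h 41 min / OT 0 h 0 min.
Totals: regular 37 h 41 min, overtime 3 h 30 min.

Regular 37.68 hours, overtime 3.50 hours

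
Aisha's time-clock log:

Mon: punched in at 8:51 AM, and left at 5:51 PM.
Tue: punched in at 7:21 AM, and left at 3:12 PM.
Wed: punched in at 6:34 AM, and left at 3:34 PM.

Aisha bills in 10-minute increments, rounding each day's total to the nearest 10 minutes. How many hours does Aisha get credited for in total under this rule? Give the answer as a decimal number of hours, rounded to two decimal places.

Mon: 8:51 AM–5:51 PM = 9 h 0 min → rounds to 9 h 0 min
Tue: 7:21 AM–3:12 PM = 7 h 51 min → rounds to 7 h 50 min
Wed: 6:34 AM–3:34 PM = 9 h 0 min → rounds to 9 h 0 min
Total credited: 25 h 50 min.

25.83 hours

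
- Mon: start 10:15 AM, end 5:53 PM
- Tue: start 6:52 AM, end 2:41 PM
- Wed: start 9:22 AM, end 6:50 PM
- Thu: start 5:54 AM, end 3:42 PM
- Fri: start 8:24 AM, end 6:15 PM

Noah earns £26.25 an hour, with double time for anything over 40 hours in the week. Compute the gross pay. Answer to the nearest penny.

Mon: 10:15 AM–5:53 PM = 7 h 38 min
Tue: 6:52 AM–2:41 PM = 7 h 49 min
Wed: 9:22 AM–6:50 PM = 9 h 28 min
Thu: 5:54 AM–3:42 PM = 9 h 48 min
Fri: 8:24 AM–6:15 PM = 9 h 51 min
Total worked: 44 h 34 min = 2674 min.
Regular 40 h 0 min = 2400 min at £26.25/h; overtime 4 h 34 min = 274 min at £52.50/h.
Pay = (2400 × £26.25 + 274 × £52.50) ÷ 60 = £1289.75.

£1289.75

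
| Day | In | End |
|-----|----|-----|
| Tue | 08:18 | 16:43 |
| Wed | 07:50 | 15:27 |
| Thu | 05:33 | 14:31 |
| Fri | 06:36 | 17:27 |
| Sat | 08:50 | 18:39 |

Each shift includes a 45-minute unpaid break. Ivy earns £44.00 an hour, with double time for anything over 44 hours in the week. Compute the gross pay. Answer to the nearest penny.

£1844.33

Tue: 08:18–16:43 = 8 h 25 min; less 45 min break → 7 h 40 min
Wed: 07:50–15:27 = 7 h 37 min; less 45 min break → 6 h 52 min
Thu: 05:33–14:31 = 8 h 58 min; less 45 min break → 8 h 13 min
Fri: 06:36–17:27 = 10 h 51 min; less 45 min break → 10 h 6 min
Sat: 08:50–18:39 = 9 h 49 min; less 45 min break → 9 h 4 min
Total worked: 41 h 55 min = 2515 min.
Regular 41 h 55 min = 2515 min at £44.00/h; overtime 0 h 0 min = 0 min at £88.00/h.
Pay = (2515 × £44.00 + 0 × £88.00) ÷ 60 = £1844.33.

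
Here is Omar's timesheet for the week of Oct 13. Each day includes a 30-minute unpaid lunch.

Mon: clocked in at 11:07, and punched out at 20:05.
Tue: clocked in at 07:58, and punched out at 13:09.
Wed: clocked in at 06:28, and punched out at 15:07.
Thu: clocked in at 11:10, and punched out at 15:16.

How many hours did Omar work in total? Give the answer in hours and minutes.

Mon: 11:07–20:05 = 8 h 58 min; less 30 min break → 8 h 28 min
Tue: 07:58–13:09 = 5 h 11 min; less 30 min break → 4 h 41 min
Wed: 06:28–15:07 = 8 h 39 min; less 30 min break → 8 h 9 min
Thu: 11:10–15:16 = 4 h 6 min; less 30 min break → 3 h 36 min
Total: 8 h 28 min + 4 h 41 min + 8 h 9 min + 3 h 36 min = 24 h 54 min.

24 h 54 min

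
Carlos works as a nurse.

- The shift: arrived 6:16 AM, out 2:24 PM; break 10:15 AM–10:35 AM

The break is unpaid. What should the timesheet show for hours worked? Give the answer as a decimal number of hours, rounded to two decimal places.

The shift: 6:16 AM–2:24 PM = 8 h 8 min; less 20 min break → 7 h 48 min

7.80 hours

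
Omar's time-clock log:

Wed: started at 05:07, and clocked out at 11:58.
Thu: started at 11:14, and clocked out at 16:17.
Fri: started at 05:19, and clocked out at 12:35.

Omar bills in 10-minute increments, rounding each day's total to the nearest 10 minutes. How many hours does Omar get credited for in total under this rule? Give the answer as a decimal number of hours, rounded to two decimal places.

19.17 hours

Wed: 05:07–11:58 = 6 h 51 min → rounds to 6 h 50 min
Thu: 11:14–16:17 = 5 h 3 min → rounds to 5 h 0 min
Fri: 05:19–12:35 = 7 h 16 min → rounds to 7 h 20 min
Total credited: 19 h 10 min.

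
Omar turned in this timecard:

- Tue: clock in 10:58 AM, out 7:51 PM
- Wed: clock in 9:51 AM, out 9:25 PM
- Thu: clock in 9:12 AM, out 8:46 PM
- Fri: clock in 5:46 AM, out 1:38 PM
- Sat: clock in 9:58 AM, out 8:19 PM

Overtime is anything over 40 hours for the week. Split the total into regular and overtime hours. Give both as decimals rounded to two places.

Tue: 10:58 AM–7:51 PM = 8 h 53 min
Wed: 9:51 AM–9:25 PM = 11 h 34 min
Thu: 9:12 AM–8:46 PM = 11 h 34 min
Fri: 5:46 AM–1:38 PM = 7 h 52 min
Sat: 9:58 AM–8:19 PM = 10 h 21 min
Total worked: 50 h 14 min = 50.23 h.
Threshold 40 h → overtime 10 h 14 min, regular 40 h 0 min.

Regular 40.00 hours, overtime 10.23 hours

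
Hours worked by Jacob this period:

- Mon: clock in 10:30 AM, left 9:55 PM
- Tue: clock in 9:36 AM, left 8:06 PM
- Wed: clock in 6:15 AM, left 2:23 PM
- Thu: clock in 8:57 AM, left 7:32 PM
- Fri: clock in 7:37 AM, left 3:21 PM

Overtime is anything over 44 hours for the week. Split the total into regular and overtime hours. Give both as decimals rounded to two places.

Regular 44.00 hours, overtime 4.37 hours

Mon: 10:30 AM–9:55 PM = 11 h 25 min
Tue: 9:36 AM–8:06 PM = 10 h 30 min
Wed: 6:15 AM–2:23 PM = 8 h 8 min
Thu: 8:57 AM–7:32 PM = 10 h 35 min
Fri: 7:37 AM–3:21 PM = 7 h 44 min
Total worked: 48 h 22 min = 48.37 h.
Threshold 44 h → overtime 4 h 22 min, regular 44 h 0 min.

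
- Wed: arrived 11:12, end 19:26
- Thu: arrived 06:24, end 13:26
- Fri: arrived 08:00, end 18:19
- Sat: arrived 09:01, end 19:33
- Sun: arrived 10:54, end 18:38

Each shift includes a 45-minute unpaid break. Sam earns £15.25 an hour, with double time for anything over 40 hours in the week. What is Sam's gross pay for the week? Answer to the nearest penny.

Wed: 11:12–19:26 = 8 h 14 min; less 45 min break → 7 h 29 min
Thu: 06:24–13:26 = 7 h 2 min; less 45 min break → 6 h 17 min
Fri: 08:00–18:19 = 10 h 19 min; less 45 min break → 9 h 34 min
Sat: 09:01–19:33 = 10 h 32 min; less 45 min break → 9 h 47 min
Sun: 10:54–18:38 = 7 h 44 min; less 45 min break → 6 h 59 min
Total worked: 40 h 6 min = 2406 min.
Regular 40 h 0 min = 2400 min at £15.25/h; overtime 0 h 6 min = 6 min at £30.50/h.
Pay = (2400 × £15.25 + 6 × £30.50) ÷ 60 = £613.05.

£613.05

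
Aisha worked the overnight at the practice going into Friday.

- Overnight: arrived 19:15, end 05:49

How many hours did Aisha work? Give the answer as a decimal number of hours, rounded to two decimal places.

10.57 hours

Overnight: 19:15 → midnight = 4 h 45 min; midnight → 05:49 = 5 h 49 min; span 10 h 34 min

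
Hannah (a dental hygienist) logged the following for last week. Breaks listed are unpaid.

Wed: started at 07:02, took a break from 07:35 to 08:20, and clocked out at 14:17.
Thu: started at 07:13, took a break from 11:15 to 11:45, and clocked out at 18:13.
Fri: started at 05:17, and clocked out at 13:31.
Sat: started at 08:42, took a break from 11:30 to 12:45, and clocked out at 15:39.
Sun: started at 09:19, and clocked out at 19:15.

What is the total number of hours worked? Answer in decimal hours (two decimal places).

40.87 hours

Wed: 07:02–14:17 = 7 h 15 min; less 45 min break → 6 h 30 min
Thu: 07:13–18:13 = 11 h 0 min; less 30 min break → 10 h 30 min
Fri: 05:17–13:31 = 8 h 14 min
Sat: 08:42–15:39 = 6 h 57 min; less 75 min break → 5 h 42 min
Sun: 09:19–19:15 = 9 h 56 min
Total: 6 h 30 min + 10 h 30 min + 8 h 14 min + 5 h 42 min + 9 h 56 min = 40 h 52 min.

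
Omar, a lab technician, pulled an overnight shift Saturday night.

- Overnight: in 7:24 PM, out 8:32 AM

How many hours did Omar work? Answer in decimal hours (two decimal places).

13.13 hours

Overnight: 7:24 PM → midnight = 4 h 36 min; midnight → 8:32 AM = 8 h 32 min; span 13 h 8 min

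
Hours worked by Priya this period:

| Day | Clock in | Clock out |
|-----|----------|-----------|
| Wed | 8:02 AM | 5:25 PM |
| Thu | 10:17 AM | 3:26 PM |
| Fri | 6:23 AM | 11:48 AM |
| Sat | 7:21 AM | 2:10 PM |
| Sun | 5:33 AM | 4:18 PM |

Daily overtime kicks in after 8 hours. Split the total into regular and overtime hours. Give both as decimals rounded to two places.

Regular 33.38 hours, overtime 4.13 hours

Wed: 8:02 AM–5:25 PM = 9 h 23 min
Thu: 10:17 AM–3:26 PM = 5 h 9 min
Fri: 6:23 AM–11:48 AM = 5 h 25 min
Sat: 7:21 AM–2:10 PM = 6 h 49 min
Sun: 5:33 AM–4:18 PM = 10 h 45 min
Wed reg 8 h 0 min / OT 1 h 23 min; Thu reg 5 h 9 min / OT 0 h 0 min; Fri reg 5 h 25 min / OT 0 h 0 min; Sat reg 6 h 49 min / OT 0 h 0 min; Sun reg 8 h 0 min / OT 2 h 45 min.
Totals: regular 33 h 23 min, overtime 4 h 8 min.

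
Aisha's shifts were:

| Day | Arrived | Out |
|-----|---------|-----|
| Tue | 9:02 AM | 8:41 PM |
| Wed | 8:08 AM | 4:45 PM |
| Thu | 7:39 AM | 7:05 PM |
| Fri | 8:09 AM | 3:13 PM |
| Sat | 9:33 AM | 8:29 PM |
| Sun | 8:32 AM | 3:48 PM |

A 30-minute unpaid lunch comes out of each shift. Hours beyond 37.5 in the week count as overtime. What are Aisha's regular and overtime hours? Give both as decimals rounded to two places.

Regular 37.50 hours, overtime 16.47 hours

Tue: 9:02 AM–8:41 PM = 11 h 39 min; less 30 min break → 11 h 9 min
Wed: 8:08 AM–4:45 PM = 8 h 37 min; less 30 min break → 8 h 7 min
Thu: 7:39 AM–7:05 PM = 11 h 26 min; less 30 min break → 10 h 56 min
Fri: 8:09 AM–3:13 PM = 7 h 4 min; less 30 min break → 6 h 34 min
Sat: 9:33 AM–8:29 PM = 10 h 56 min; less 30 min break → 10 h 26 min
Sun: 8:32 AM–3:48 PM = 7 h 16 min; less 30 min break → 6 h 46 min
Total worked: 53 h 58 min = 53.97 h.
Threshold 37.5 h → overtime 16 h 28 min, regular 37 h 30 min.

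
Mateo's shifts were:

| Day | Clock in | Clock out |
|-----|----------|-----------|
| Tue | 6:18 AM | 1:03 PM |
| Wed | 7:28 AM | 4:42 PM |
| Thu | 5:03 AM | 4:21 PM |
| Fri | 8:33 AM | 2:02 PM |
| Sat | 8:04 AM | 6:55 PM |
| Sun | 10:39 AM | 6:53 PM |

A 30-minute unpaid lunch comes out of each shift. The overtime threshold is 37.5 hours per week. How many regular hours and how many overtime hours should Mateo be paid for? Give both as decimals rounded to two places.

Tue: 6:18 AM–1:03 PM = 6 h 45 min; less 30 min break → 6 h 15 min
Wed: 7:28 AM–4:42 PM = 9 h 14 min; less 30 min break → 8 h 44 min
Thu: 5:03 AM–4:21 PM = 11 h 18 min; less 30 min break → 10 h 48 min
Fri: 8:33 AM–2:02 PM = 5 h 29 min; less 30 min break → 4 h 59 min
Sat: 8:04 AM–6:55 PM = 10 h 51 min; less 30 min break → 10 h 21 min
Sun: 10:39 AM–6:53 PM = 8 h 14 min; less 30 min break → 7 h 44 min
Total worked: 48 h 51 min = 48.85 h.
Threshold 37.5 h → overtime 11 h 21 min, regular 37 h 30 min.

Regular 37.50 hours, overtime 11.35 hours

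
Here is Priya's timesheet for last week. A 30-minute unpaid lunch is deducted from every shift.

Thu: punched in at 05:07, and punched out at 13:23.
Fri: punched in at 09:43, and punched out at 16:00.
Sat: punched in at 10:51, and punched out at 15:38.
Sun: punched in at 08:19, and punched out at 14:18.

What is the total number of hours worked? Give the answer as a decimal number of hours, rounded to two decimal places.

Thu: 05:07–13:23 = 8 h 16 min; less 30 min break → 7 h 46 min
Fri: 09:43–16:00 = 6 h 17 min; less 30 min break → 5 h 47 min
Sat: 10:51–15:38 = 4 h 47 min; less 30 min break → 4 h 17 min
Sun: 08:19–14:18 = 5 h 59 min; less 30 min break → 5 h 29 min
Total: 7 h 46 min + 5 h 47 min + 4 h 17 min + 5 h 29 min = 23 h 19 min.

23.32 hours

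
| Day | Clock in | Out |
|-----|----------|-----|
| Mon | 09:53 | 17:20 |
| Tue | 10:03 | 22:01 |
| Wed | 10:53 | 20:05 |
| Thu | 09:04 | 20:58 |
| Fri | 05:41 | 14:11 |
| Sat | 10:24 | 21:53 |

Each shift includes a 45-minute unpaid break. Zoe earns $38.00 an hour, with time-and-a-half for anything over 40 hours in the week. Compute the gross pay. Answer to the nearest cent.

Mon: 09:53–17:20 = 7 h 27 min; less 45 min break → 6 h 42 min
Tue: 10:03–22:01 = 11 h 58 min; less 45 min break → 11 h 13 min
Wed: 10:53–20:05 = 9 h 12 min; less 45 min break → 8 h 27 min
Thu: 09:04–20:58 = 11 h 54 min; less 45 min break → 11 h 9 min
Fri: 05:41–14:11 = 8 h 30 min; less 45 min break → 7 h 45 min
Sat: 10:24–21:53 = 11 h 29 min; less 45 min break → 10 h 44 min
Total worked: 56 h 0 min = 3360 min.
Regular 40 h 0 min = 2400 min at $38.00/h; overtime 16 h 0 min = 960 min at $57.00/h.
Pay = (2400 × $38.00 + 960 × $57.00) ÷ 60 = $2432.00.

$2432.00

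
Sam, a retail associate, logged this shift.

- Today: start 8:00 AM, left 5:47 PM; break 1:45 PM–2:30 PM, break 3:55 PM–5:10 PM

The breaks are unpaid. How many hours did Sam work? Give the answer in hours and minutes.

7 h 47 min

Today: 8:00 AM–5:47 PM = 9 h 47 min; less 120 min break → 7 h 47 min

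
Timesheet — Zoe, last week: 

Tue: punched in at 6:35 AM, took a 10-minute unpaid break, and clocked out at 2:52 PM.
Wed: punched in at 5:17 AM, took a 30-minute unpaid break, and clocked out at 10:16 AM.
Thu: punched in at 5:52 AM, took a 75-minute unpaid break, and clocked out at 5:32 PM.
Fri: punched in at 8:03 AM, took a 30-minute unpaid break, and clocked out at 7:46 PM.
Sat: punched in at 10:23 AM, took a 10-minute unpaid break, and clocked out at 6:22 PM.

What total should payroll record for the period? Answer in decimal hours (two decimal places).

42.05 hours

Tue: 6:35 AM–2:52 PM = 8 h 17 min; less 10 min break → 8 h 7 min
Wed: 5:17 AM–10:16 AM = 4 h 59 min; less 30 min break → 4 h 29 min
Thu: 5:52 AM–5:32 PM = 11 h 40 min; less 75 min break → 10 h 25 min
Fri: 8:03 AM–7:46 PM = 11 h 43 min; less 30 min break → 11 h 13 min
Sat: 10:23 AM–6:22 PM = 7 h 59 min; less 10 min break → 7 h 49 min
Total: 8 h 7 min + 4 h 29 min + 10 h 25 min + 11 h 13 min + 7 h 49 min = 42 h 3 min.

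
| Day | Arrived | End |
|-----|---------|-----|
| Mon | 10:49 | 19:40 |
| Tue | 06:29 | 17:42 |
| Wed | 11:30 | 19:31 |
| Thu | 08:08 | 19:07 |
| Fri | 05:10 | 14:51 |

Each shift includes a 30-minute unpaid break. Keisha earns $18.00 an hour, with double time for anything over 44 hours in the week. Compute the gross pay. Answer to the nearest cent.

$873.00

Mon: 10:49–19:40 = 8 h 51 min; less 30 min break → 8 h 21 min
Tue: 06:29–17:42 = 11 h 13 min; less 30 min break → 10 h 43 min
Wed: 11:30–19:31 = 8 h 1 min; less 30 min break → 7 h 31 min
Thu: 08:08–19:07 = 10 h 59 min; less 30 min break → 10 h 29 min
Fri: 05:10–14:51 = 9 h 41 min; less 30 min break → 9 h 11 min
Total worked: 46 h 15 min = 2775 min.
Regular 44 h 0 min = 2640 min at $18.00/h; overtime 2 h 15 min = 135 min at $36.00/h.
Pay = (2640 × $18.00 + 135 × $36.00) ÷ 60 = $873.00.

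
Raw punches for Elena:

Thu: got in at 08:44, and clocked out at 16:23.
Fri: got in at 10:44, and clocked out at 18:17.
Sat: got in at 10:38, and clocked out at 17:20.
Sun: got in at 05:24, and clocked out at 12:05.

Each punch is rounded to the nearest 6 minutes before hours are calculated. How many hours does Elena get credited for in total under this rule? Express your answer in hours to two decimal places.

28.70 hours

Thu: in 08:44→08:42, out 16:23→16:24; 7 h 42 min
Fri: in 10:44→10:42, out 18:17→18:18; 7 h 36 min
Sat: in 10:38→10:36, out 17:20→17:18; 6 h 42 min
Sun: in 05:24→05:24, out 12:05→12:06; 6 h 42 min
Total credited: 28 h 42 min.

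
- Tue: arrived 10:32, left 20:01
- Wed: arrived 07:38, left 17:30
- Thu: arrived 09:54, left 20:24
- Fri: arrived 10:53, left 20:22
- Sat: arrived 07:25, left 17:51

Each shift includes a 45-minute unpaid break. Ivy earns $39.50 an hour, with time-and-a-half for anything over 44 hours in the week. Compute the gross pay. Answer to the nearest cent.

Tue: 10:32–20:01 = 9 h 29 min; less 45 min break → 8 h 44 min
Wed: 07:38–17:30 = 9 h 52 min; less 45 min break → 9 h 7 min
Thu: 09:54–20:24 = 10 h 30 min; less 45 min break → 9 h 45 min
Fri: 10:53–20:22 = 9 h 29 min; less 45 min break → 8 h 44 min
Sat: 07:25–17:51 = 10 h 26 min; less 45 min break → 9 h 41 min
Total worked: 46 h 1 min = 2761 min.
Regular 44 h 0 min = 2640 min at $39.50/h; overtime 2 h 1 min = 121 min at $59.25/h.
Pay = (2640 × $39.50 + 121 × $59.25) ÷ 60 = $1857.49.

$1857.49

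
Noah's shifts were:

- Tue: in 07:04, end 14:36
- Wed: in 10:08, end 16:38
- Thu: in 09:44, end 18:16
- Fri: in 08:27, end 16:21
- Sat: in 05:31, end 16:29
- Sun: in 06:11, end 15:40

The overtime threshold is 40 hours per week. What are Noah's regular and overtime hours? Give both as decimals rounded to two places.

Regular 40.00 hours, overtime 10.92 hours

Tue: 07:04–14:36 = 7 h 32 min
Wed: 10:08–16:38 = 6 h 30 min
Thu: 09:44–18:16 = 8 h 32 min
Fri: 08:27–16:21 = 7 h 54 min
Sat: 05:31–16:29 = 10 h 58 min
Sun: 06:11–15:40 = 9 h 29 min
Total worked: 50 h 55 min = 50.92 h.
Threshold 40 h → overtime 10 h 55 min, regular 40 h 0 min.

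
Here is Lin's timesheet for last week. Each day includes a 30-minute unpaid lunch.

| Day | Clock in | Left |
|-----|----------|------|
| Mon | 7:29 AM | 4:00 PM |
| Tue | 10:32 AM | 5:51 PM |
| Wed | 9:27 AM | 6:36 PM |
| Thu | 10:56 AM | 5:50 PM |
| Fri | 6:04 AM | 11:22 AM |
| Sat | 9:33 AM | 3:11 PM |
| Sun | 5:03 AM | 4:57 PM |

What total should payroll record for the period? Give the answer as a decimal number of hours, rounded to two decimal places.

Mon: 7:29 AM–4:00 PM = 8 h 31 min; less 30 min break → 8 h 1 min
Tue: 10:32 AM–5:51 PM = 7 h 19 min; less 30 min break → 6 h 49 min
Wed: 9:27 AM–6:36 PM = 9 h 9 min; less 30 min break → 8 h 39 min
Thu: 10:56 AM–5:50 PM = 6 h 54 min; less 30 min break → 6 h 24 min
Fri: 6:04 AM–11:22 AM = 5 h 18 min; less 30 min break → 4 h 48 min
Sat: 9:33 AM–3:11 PM = 5 h 38 min; less 30 min break → 5 h 8 min
Sun: 5:03 AM–4:57 PM = 11 h 54 min; less 30 min break → 11 h 24 min
Total: 8 h 1 min + 6 h 49 min + 8 h 39 min + 6 h 24 min + 4 h 48 min + 5 h 8 min + 11 h 24 min = 51 h 13 min.

51.22 hours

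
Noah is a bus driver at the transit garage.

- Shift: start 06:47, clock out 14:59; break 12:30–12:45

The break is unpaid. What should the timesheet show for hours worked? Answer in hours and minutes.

7 h 57 min

Shift: 06:47–14:59 = 8 h 12 min; less 15 min break → 7 h 57 min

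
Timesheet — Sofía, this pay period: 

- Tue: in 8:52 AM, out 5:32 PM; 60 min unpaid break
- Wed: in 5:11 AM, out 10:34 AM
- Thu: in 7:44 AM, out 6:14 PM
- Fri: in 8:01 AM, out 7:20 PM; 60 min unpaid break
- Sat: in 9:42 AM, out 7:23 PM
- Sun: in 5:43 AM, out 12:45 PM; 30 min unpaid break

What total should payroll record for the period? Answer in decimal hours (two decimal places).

Tue: 8:52 AM–5:32 PM = 8 h 40 min; less 60 min break → 7 h 40 min
Wed: 5:11 AM–10:34 AM = 5 h 23 min
Thu: 7:44 AM–6:14 PM = 10 h 30 min
Fri: 8:01 AM–7:20 PM = 11 h 19 min; less 60 min break → 10 h 19 min
Sat: 9:42 AM–7:23 PM = 9 h 41 min
Sun: 5:43 AM–12:45 PM = 7 h 2 min; less 30 min break → 6 h 32 min
Total: 7 h 40 min + 5 h 23 min + 10 h 30 min + 10 h 19 min + 9 h 41 min + 6 h 32 min = 50 h 5 min.

50.08 hours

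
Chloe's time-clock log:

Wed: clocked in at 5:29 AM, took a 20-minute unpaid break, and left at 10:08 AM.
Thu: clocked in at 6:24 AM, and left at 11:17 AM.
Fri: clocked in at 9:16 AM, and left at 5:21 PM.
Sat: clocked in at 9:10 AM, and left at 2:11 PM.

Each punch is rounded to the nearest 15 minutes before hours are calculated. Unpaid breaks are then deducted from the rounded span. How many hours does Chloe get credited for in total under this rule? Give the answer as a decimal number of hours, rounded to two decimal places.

22.17 hours

Wed: in 5:29 AM→5:30 AM, out 10:08 AM→10:15 AM; 4 h 45 min − 20 min = 4 h 25 min
Thu: in 6:24 AM→6:30 AM, out 11:17 AM→11:15 AM; 4 h 45 min
Fri: in 9:16 AM→9:15 AM, out 5:21 PM→5:15 PM; 8 h 0 min
Sat: in 9:10 AM→9:15 AM, out 2:11 PM→2:15 PM; 5 h 0 min
Total credited: 22 h 10 min.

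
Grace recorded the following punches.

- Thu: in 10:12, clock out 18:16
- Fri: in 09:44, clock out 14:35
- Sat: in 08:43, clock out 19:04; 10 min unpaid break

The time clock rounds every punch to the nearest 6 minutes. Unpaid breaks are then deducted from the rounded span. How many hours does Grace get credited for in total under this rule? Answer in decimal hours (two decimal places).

Thu: in 10:12→10:12, out 18:16→18:18; 8 h 6 min
Fri: in 09:44→09:42, out 14:35→14:36; 4 h 54 min
Sat: in 08:43→08:42, out 19:04→19:06; 10 h 24 min − 10 min = 10 h 14 min
Total credited: 23 h 14 min.

23.23 hours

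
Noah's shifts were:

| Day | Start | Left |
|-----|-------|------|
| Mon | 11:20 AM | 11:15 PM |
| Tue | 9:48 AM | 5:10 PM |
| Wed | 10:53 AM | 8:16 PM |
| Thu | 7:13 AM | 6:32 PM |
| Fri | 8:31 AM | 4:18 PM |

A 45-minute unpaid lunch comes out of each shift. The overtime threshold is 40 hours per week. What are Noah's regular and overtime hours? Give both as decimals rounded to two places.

Regular 40.00 hours, overtime 4.02 hours

Mon: 11:20 AM–11:15 PM = 11 h 55 min; less 45 min break → 11 h 10 min
Tue: 9:48 AM–5:10 PM = 7 h 22 min; less 45 min break → 6 h 37 min
Wed: 10:53 AM–8:16 PM = 9 h 23 min; less 45 min break → 8 h 38 min
Thu: 7:13 AM–6:32 PM = 11 h 19 min; less 45 min break → 10 h 34 min
Fri: 8:31 AM–4:18 PM = 7 h 47 min; less 45 min break → 7 h 2 min
Total worked: 44 h 1 min = 44.02 h.
Threshold 40 h → overtime 4 h 1 min, regular 40 h 0 min.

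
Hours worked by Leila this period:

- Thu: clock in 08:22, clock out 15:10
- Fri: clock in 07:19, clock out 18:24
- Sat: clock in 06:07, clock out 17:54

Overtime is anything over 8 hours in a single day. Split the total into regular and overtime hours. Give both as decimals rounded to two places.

Regular 22.80 hours, overtime 6.87 hours

Thu: 08:22–15:10 = 6 h 48 min
Fri: 07:19–18:24 = 11 h 5 min
Sat: 06:07–17:54 = 11 h 47 min
Thu reg 6 h 48 min / OT 0 h 0 min; Fri reg 8 h 0 min / OT 3 h 5 min; Sat reg 8 h 0 min / OT 3 h 47 min.
Totals: regular 22 h 48 min, overtime 6 h 52 min.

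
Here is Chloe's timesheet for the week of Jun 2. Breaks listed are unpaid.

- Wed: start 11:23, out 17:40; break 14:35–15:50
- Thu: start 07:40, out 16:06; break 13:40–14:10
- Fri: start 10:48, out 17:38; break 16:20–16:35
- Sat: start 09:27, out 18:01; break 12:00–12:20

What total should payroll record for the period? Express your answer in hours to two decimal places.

27.78 hours

Wed: 11:23–17:40 = 6 h 17 min; less 75 min break → 5 h 2 min
Thu: 07:40–16:06 = 8 h 26 min; less 30 min break → 7 h 56 min
Fri: 10:48–17:38 = 6 h 50 min; less 15 min break → 6 h 35 min
Sat: 09:27–18:01 = 8 h 34 min; less 20 min break → 8 h 14 min
Total: 5 h 2 min + 7 h 56 min + 6 h 35 min + 8 h 14 min = 27 h 47 min.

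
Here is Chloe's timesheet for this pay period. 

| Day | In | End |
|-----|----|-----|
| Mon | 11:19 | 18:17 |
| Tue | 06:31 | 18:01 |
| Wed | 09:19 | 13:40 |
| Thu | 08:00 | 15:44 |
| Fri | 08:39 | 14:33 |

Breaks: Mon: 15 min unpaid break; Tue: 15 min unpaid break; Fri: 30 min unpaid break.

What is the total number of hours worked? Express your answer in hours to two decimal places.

Mon: 11:19–18:17 = 6 h 58 min; less 15 min break → 6 h 43 min
Tue: 06:31–18:01 = 11 h 30 min; less 15 min break → 11 h 15 min
Wed: 09:19–13:40 = 4 h 21 min
Thu: 08:00–15:44 = 7 h 44 min
Fri: 08:39–14:33 = 5 h 54 min; less 30 min break → 5 h 24 min
Total: 6 h 43 min + 11 h 15 min + 4 h 21 min + 7 h 44 min + 5 h 24 min = 35 h 27 min.

35.45 hours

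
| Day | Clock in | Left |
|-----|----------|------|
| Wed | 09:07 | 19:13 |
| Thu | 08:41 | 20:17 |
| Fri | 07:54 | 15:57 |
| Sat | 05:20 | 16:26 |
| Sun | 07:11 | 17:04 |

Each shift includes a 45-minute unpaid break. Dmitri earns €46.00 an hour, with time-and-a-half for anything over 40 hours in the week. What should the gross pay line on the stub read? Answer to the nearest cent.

€2321.85

Wed: 09:07–19:13 = 10 h 6 min; less 45 min break → 9 h 21 min
Thu: 08:41–20:17 = 11 h 36 min; less 45 min break → 10 h 51 min
Fri: 07:54–15:57 = 8 h 3 min; less 45 min break → 7 h 18 min
Sat: 05:20–16:26 = 11 h 6 min; less 45 min break → 10 h 21 min
Sun: 07:11–17:04 = 9 h 53 min; less 45 min break → 9 h 8 min
Total worked: 46 h 59 min = 2819 min.
Regular 40 h 0 min = 2400 min at €46.00/h; overtime 6 h 59 min = 419 min at €69.00/h.
Pay = (2400 × €46.00 + 419 × €69.00) ÷ 60 = €2321.85.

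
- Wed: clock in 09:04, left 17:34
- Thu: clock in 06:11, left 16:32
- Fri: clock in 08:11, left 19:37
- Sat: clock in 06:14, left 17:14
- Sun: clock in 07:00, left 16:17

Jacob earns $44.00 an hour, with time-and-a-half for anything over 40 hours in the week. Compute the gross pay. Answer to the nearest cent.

$2457.40

Wed: 09:04–17:34 = 8 h 30 min
Thu: 06:11–16:32 = 10 h 21 min
Fri: 08:11–19:37 = 11 h 26 min
Sat: 06:14–17:14 = 11 h 0 min
Sun: 07:00–16:17 = 9 h 17 min
Total worked: 50 h 34 min = 3034 min.
Regular 40 h 0 min = 2400 min at $44.00/h; overtime 10 h 34 min = 634 min at $66.00/h.
Pay = (2400 × $44.00 + 634 × $66.00) ÷ 60 = $2457.40.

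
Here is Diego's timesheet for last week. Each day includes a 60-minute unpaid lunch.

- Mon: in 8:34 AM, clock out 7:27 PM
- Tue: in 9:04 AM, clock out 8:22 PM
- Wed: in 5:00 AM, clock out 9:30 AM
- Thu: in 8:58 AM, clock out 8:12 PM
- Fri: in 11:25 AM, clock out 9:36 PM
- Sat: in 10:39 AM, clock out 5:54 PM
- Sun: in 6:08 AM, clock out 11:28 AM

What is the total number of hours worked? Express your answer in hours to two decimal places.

53.68 hours

Mon: 8:34 AM–7:27 PM = 10 h 53 min; less 60 min break → 9 h 53 min
Tue: 9:04 AM–8:22 PM = 11 h 18 min; less 60 min break → 10 h 18 min
Wed: 5:00 AM–9:30 AM = 4 h 30 min; less 60 min break → 3 h 30 min
Thu: 8:58 AM–8:12 PM = 11 h 14 min; less 60 min break → 10 h 14 min
Fri: 11:25 AM–9:36 PM = 10 h 11 min; less 60 min break → 9 h 11 min
Sat: 10:39 AM–5:54 PM = 7 h 15 min; less 60 min break → 6 h 15 min
Sun: 6:08 AM–11:28 AM = 5 h 20 min; less 60 min break → 4 h 20 min
Total: 9 h 53 min + 10 h 18 min + 3 h 30 min + 10 h 14 min + 9 h 11 min + 6 h 15 min + 4 h 20 min = 53 h 41 min.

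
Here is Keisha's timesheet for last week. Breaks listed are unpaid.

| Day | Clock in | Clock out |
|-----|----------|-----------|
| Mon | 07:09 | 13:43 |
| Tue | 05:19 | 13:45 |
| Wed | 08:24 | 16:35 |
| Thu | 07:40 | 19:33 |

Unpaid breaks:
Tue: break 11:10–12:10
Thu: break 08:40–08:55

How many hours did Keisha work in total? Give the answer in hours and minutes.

33 h 49 min

Mon: 07:09–13:43 = 6 h 34 min
Tue: 05:19–13:45 = 8 h 26 min; less 60 min break → 7 h 26 min
Wed: 08:24–16:35 = 8 h 11 min
Thu: 07:40–19:33 = 11 h 53 min; less 15 min break → 11 h 38 min
Total: 6 h 34 min + 7 h 26 min + 8 h 11 min + 11 h 38 min = 33 h 49 min.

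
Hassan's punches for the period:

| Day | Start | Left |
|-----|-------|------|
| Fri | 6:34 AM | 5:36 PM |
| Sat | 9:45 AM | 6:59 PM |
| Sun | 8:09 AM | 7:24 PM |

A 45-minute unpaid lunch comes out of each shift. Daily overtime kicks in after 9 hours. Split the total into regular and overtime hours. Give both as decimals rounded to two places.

Regular 26.48 hours, overtime 2.78 hours

Fri: 6:34 AM–5:36 PM = 11 h 2 min; less 45 min break → 10 h 17 min
Sat: 9:45 AM–6:59 PM = 9 h 14 min; less 45 min break → 8 h 29 min
Sun: 8:09 AM–7:24 PM = 11 h 15 min; less 45 min break → 10 h 30 min
Fri reg 9 h 0 min / OT 1 h 17 min; Sat reg 8 h 29 min / OT 0 h 0 min; Sun reg 9 h 0 min / OT 1 h 30 min.
Totals: regular 26 h 29 min, overtime 2 h 47 min.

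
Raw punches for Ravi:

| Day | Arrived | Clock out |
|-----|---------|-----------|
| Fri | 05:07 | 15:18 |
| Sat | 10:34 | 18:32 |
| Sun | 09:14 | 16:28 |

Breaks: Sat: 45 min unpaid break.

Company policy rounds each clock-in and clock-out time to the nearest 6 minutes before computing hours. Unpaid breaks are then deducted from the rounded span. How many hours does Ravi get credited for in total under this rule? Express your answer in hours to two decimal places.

24.65 hours

Fri: in 05:07→05:06, out 15:18→15:18; 10 h 12 min
Sat: in 10:34→10:36, out 18:32→18:30; 7 h 54 min − 45 min = 7 h 9 min
Sun: in 09:14→09:12, out 16:28→16:30; 7 h 18 min
Total credited: 24 h 39 min.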